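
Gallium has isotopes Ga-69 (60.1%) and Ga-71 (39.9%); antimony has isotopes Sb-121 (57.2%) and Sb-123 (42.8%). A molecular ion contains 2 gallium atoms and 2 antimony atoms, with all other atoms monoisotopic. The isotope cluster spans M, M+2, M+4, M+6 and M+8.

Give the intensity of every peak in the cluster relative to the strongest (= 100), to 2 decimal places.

33.47 : 94.53 : 100.00 : 46.96 : 8.26

Gallium pattern (n=2): 0.361201 : 0.479598 : 0.159201
Antimony pattern (n=2): 0.327184 : 0.489632 : 0.183184
Convolve the two distributions (both contribute in 2-u steps):
  M: 0.361201×0.327184 = 0.118179
  M+2: 0.361201×0.489632 + 0.479598×0.327184 = 0.333772
  M+4: 0.361201×0.183184 + 0.479598×0.489632 + 0.159201×0.327184 = 0.353081
  M+6: 0.479598×0.183184 + 0.159201×0.489632 = 0.165805
  M+8: 0.159201×0.183184 = 0.029163
Scale to base peak (0.353081) = 100: 33.47 : 94.53 : 100.00 : 46.96 : 8.26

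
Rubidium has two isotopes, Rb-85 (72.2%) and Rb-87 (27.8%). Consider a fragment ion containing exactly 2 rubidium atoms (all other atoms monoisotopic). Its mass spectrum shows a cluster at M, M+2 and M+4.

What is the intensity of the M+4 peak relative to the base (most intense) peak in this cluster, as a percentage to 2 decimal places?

Binomial terms of (0.722 + 0.278)^2: M 0.5213, M+2 0.4014, M+4 0.0773 → M is the base peak.
P(M) = C(2,0) × 0.722^2 × 0.278^0 = 1 × 0.521284 × 1.0000 = 0.521284 (base)
P(M+4) = C(2,2) × 0.722^0 × 0.278^2 = 1 × 1.0000 × 0.077284 = 0.077284
Relative intensity = 0.077284 / 0.521284 × 100 = 14.83

14.83%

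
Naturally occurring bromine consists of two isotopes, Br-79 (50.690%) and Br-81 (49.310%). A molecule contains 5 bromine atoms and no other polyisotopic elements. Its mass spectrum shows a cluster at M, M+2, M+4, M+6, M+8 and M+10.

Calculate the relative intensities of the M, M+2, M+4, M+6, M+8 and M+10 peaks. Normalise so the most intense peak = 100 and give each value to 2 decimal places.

10.57 : 51.40 : 100.00 : 97.28 : 47.31 : 9.21

Expanding (0.50690 + 0.49310)^5:
P(M) = 0.50690^5 = 0.033467
P(M+2) = 5 × 0.50690^4 × 0.49310^1 = 0.162777
P(M+4) = 10 × 0.50690^3 × 0.49310^2 = 0.316692
P(M+6) = 10 × 0.50690^2 × 0.49310^3 = 0.308070
P(M+8) = 5 × 0.50690^1 × 0.49310^4 = 0.149842
P(M+10) = 0.49310^5 = 0.029152
The M+4 peak is largest (0.316692); scaling to 100 gives 10.57 : 51.40 : 100.00 : 97.28 : 47.31 : 9.21.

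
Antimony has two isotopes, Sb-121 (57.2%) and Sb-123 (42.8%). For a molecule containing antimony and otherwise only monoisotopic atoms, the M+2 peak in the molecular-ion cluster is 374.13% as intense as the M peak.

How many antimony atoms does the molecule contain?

With n Sb atoms, P(M+2)/P(M) = C(n,1)·p^(n−1)q / p^n = n·q/p = n · 0.428/0.572.
n = 3.7413 × 0.572/0.428 = 5.00 ≈ 5

5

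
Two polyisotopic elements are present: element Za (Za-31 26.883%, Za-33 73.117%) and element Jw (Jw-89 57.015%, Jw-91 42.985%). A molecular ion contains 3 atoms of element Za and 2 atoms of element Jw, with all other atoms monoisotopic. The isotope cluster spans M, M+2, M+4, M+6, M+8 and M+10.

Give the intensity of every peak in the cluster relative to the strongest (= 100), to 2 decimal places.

Element Za pattern (n=3): 0.01942823 : 0.15852402 : 0.43115727 : 0.39089048
Element Jw pattern (n=2): 0.32507102 : 0.49015795 : 0.18477102
Convolve the two distributions (both contribute in 2-u steps):
  M: 0.01942823×0.32507102 = 0.006316
  M+2: 0.01942823×0.49015795 + 0.15852402×0.32507102 = 0.061054
  M+4: 0.01942823×0.18477102 + 0.15852402×0.49015795 + 0.43115727×0.32507102 = 0.221448
  M+6: 0.15852402×0.18477102 + 0.43115727×0.49015795 + 0.39089048×0.32507102 = 0.367693
  M+8: 0.43115727×0.18477102 + 0.39089048×0.49015795 = 0.271263
  M+10: 0.39089048×0.18477102 = 0.072225
Scale to base peak (0.367693) = 100: 1.72 : 16.60 : 60.23 : 100.00 : 73.77 : 19.64

1.72 : 16.60 : 60.23 : 100.00 : 73.77 : 19.64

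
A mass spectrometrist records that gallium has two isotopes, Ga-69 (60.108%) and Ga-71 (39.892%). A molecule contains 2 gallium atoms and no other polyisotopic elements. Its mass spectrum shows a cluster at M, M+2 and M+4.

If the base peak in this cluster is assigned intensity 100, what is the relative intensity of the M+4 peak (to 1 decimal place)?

Term probabilities: M 0.3613, M+2 0.4796, M+4 0.1591. Base peak = M+2.
P(M+2) = C(2,1) × 0.60108^1 × 0.39892^1 = 2 × 0.60108 × 0.39892 = 0.479566 (base)
P(M+4) = C(2,2) × 0.60108^0 × 0.39892^2 = 1 × 1.0000 × 0.15913717 = 0.159137
Relative intensity = 0.159137 / 0.479566 × 100 = 33.2

33.2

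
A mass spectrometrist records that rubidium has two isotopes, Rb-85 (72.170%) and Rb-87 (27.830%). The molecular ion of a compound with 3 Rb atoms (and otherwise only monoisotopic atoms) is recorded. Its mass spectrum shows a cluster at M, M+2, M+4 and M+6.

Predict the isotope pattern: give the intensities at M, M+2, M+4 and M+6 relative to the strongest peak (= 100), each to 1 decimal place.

86.4 : 100.0 : 38.6 : 5.0

Each Rb atom is independently Rb-85 (p = 0.72170) or Rb-87 (q = 0.27830); the cluster is the binomial expansion (p + q)^3.
P(M) = 0.72170^3 = 0.375898
P(M+2) = 3 × 0.72170^2 × 0.27830^1 = 0.434858
P(M+4) = 3 × 0.72170^1 × 0.27830^2 = 0.167689
P(M+6) = 0.27830^3 = 0.021555
The M+2 peak is largest (0.434858); scaling to 100 gives 86.4 : 100.0 : 38.6 : 5.0.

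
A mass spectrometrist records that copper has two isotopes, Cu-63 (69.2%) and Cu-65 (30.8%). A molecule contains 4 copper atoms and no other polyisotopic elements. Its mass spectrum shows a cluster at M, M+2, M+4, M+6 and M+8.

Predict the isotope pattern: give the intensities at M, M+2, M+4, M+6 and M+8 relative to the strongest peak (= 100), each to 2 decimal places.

Expanding (0.692 + 0.308)^4:
P(M) = 0.692^4 = 0.229311
P(M+2) = 4 × 0.692^3 × 0.308^1 = 0.408253
P(M+4) = 6 × 0.692^2 × 0.308^2 = 0.272562
P(M+6) = 4 × 0.692^1 × 0.308^3 = 0.080876
P(M+8) = 0.308^4 = 0.008999
The M+2 peak is largest (0.408253); scaling to 100 gives 56.17 : 100.00 : 66.76 : 19.81 : 2.20.

56.17 : 100.00 : 66.76 : 19.81 : 2.20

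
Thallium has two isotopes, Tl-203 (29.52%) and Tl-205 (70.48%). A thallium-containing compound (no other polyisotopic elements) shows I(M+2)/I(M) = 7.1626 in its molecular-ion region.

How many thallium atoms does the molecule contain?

For n independent Tl atoms, I(M+2)/I(M) = n · (abundance Tl-205) / (abundance Tl-203) = n · 0.7048/0.2952.
n = 7.1626 × 0.2952/0.7048 = 3.00 ≈ 3

3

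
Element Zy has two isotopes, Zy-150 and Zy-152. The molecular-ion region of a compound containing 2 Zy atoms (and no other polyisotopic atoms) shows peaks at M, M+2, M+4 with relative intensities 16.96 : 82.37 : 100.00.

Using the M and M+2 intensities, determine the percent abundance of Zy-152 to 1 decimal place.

Let p = fractional abundance of Zy-150. I(M+2)/I(M) = [C(2,1)·p^1·(1−p)] / p^2 = 2·(1−p)/p = 82.37/16.96 = 4.8567
(1−p)/p = 4.8567/2 = 2.4284  ⇒  p = 1/(1 + 2.4284) = 0.2917
Zy-150: 29.2%, Zy-152: 70.8%.

70.8%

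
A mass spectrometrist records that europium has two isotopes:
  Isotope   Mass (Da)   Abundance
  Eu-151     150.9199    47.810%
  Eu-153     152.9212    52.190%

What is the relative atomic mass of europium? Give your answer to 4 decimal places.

151.9644 Da

Weight each isotope mass by its fractional abundance: 0.47810 × 150.9199 + 0.52190 × 152.9212
= 72.15480 + 79.80957 = 151.96437 Da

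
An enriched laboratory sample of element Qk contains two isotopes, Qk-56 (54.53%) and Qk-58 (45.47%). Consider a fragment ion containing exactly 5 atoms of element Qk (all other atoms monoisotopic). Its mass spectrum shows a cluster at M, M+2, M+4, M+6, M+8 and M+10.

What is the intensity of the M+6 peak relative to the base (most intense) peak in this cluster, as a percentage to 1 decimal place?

83.4%

Term probabilities: M 0.0482, M+2 0.2010, M+4 0.3352, M+6 0.2795, M+8 0.1165, M+10 0.0194. Base peak = M+4.
P(M+4) = C(5,2) × 0.5453^3 × 0.4547^2 = 10 × 0.16214609 × 0.20675209 = 0.335240 (base)
P(M+6) = C(5,3) × 0.5453^2 × 0.4547^3 = 10 × 0.29735209 × 0.09401018 = 0.279541
Relative intensity = 0.279541 / 0.335240 × 100 = 83.4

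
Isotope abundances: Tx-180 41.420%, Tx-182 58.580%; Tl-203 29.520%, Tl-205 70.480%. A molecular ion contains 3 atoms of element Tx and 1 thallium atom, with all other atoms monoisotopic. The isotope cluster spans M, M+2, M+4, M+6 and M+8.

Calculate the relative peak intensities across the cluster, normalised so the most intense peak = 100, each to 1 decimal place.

Element Tx pattern (n=3): 0.07106083 : 0.30150243 : 0.42641265 : 0.20102409
Thallium pattern (n=1): 0.2952 : 0.7048
Convolve the two distributions (both contribute in 2-u steps):
  M: 0.07106083×0.2952 = 0.020977
  M+2: 0.07106083×0.7048 + 0.30150243×0.2952 = 0.139087
  M+4: 0.30150243×0.7048 + 0.42641265×0.2952 = 0.338376
  M+6: 0.42641265×0.7048 + 0.20102409×0.2952 = 0.359878
  M+8: 0.20102409×0.7048 = 0.141682
Scale to base peak (0.359878) = 100: 5.8 : 38.6 : 94.0 : 100.0 : 39.4

5.8 : 38.6 : 94.0 : 100.0 : 39.4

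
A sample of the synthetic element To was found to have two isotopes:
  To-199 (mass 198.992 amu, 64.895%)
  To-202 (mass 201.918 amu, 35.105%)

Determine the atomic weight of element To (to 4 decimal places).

200.0192 amu

The abundance-weighted mean is 0.64895 × 198.992 + 0.35105 × 201.918
= 129.13586 + 70.88331 = 200.01917 amu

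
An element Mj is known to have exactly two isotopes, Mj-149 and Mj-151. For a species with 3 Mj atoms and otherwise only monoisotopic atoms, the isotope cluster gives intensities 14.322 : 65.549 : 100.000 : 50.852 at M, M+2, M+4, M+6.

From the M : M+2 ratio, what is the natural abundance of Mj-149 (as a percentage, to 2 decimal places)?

Let p = fractional abundance of Mj-149. I(M+2)/I(M) = [C(3,1)·p^2·(1−p)] / p^3 = 3·(1−p)/p = 65.549/14.322 = 4.5768
(1−p)/p = 4.5768/3 = 1.5256  ⇒  p = 1/(1 + 1.5256) = 0.3959
Mj-149: 39.59%, Mj-151: 60.41%.

39.59%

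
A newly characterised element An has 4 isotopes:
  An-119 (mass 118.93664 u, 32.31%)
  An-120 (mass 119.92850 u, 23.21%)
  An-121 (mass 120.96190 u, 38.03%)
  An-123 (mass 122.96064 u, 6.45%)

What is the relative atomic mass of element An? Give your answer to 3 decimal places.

The abundance-weighted mean is 0.3231 × 118.93664 + 0.2321 × 119.92850 + 0.3803 × 120.96190 + 0.0645 × 122.96064
= 38.428428 + 27.835405 + 46.001811 + 7.930961 = 120.196605 u

120.197 u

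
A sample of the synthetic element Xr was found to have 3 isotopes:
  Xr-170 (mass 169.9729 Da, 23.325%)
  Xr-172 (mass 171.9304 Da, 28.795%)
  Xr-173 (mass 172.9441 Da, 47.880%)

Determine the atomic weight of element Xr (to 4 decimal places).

171.9592 Da

The abundance-weighted mean is 0.23325 × 169.9729 + 0.28795 × 171.9304 + 0.47880 × 172.9441
= 39.64618 + 49.50736 + 82.80564 = 171.95918 Da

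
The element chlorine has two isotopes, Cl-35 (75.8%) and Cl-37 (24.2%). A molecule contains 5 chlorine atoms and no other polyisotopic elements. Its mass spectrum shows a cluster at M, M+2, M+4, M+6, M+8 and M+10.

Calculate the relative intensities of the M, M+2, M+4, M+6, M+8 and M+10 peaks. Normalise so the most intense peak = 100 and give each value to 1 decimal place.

62.6 : 100.0 : 63.9 : 20.4 : 3.3 : 0.2

Expanding (0.758 + 0.242)^5:
P(M) = 0.758^5 = 0.250234
P(M+2) = 5 × 0.758^4 × 0.242^1 = 0.399450
P(M+4) = 10 × 0.758^3 × 0.242^2 = 0.255058
P(M+6) = 10 × 0.758^2 × 0.242^3 = 0.081430
P(M+8) = 5 × 0.758^1 × 0.242^4 = 0.012999
P(M+10) = 0.242^5 = 0.000830
The M+2 peak is largest (0.399450); scaling to 100 gives 62.6 : 100.0 : 63.9 : 20.4 : 3.3 : 0.2.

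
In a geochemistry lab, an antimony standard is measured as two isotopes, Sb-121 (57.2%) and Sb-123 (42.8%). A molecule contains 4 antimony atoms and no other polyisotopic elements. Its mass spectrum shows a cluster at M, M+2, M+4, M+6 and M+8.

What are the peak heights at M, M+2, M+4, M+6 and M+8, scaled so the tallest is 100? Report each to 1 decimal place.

Each Sb atom is independently Sb-121 (p = 0.572) or Sb-123 (q = 0.428); the cluster is the binomial expansion (p + q)^4.
P(M) = 0.572^4 = 0.107049
P(M+2) = 4 × 0.572^3 × 0.428^1 = 0.320400
P(M+4) = 6 × 0.572^2 × 0.428^2 = 0.359609
P(M+6) = 4 × 0.572^1 × 0.428^3 = 0.179385
P(M+8) = 0.428^4 = 0.033556
The M+4 peak is largest (0.359609); scaling to 100 gives 29.8 : 89.1 : 100.0 : 49.9 : 9.3.

29.8 : 89.1 : 100.0 : 49.9 : 9.3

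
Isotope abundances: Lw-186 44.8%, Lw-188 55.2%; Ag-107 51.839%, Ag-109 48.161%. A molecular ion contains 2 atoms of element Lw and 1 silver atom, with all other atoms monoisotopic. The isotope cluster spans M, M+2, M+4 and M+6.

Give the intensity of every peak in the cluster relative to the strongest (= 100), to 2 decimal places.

26.26 : 89.12 : 100.00 : 37.04

Element Lw pattern (n=2): 0.200704 : 0.494592 : 0.304704
Silver pattern (n=1): 0.51839 : 0.48161
Convolve the two distributions (both contribute in 2-u steps):
  M: 0.200704×0.51839 = 0.104043
  M+2: 0.200704×0.48161 + 0.494592×0.51839 = 0.353053
  M+4: 0.494592×0.48161 + 0.304704×0.51839 = 0.396156
  M+6: 0.304704×0.48161 = 0.146748
Scale to base peak (0.396156) = 100: 26.26 : 89.12 : 100.00 : 37.04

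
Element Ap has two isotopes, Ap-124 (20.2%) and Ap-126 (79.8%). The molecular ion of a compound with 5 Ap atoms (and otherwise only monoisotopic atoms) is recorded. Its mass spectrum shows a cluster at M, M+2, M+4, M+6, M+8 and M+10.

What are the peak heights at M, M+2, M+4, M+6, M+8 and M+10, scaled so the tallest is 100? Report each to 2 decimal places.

0.08 : 1.62 : 12.82 : 50.63 : 100.00 : 79.01

Expanding (0.202 + 0.798)^5:
P(M) = 0.202^5 = 0.000336
P(M+2) = 5 × 0.202^4 × 0.798^1 = 0.006643
P(M+4) = 10 × 0.202^3 × 0.798^2 = 0.052488
P(M+6) = 10 × 0.202^2 × 0.798^3 = 0.207354
P(M+8) = 5 × 0.202^1 × 0.798^4 = 0.409575
P(M+10) = 0.798^5 = 0.323604
The M+8 peak is largest (0.409575); scaling to 100 gives 0.08 : 1.62 : 12.82 : 50.63 : 100.00 : 79.01.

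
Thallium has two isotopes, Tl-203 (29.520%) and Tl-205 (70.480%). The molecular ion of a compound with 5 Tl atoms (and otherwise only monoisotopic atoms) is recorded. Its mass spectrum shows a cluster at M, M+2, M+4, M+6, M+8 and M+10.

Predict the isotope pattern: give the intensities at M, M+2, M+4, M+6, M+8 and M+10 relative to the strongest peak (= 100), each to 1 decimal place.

0.6 : 7.3 : 35.1 : 83.8 : 100.0 : 47.8

Each Tl atom is independently Tl-203 (p = 0.29520) or Tl-205 (q = 0.70480); the cluster is the binomial expansion (p + q)^5.
P(M) = 0.29520^5 = 0.002242
P(M+2) = 5 × 0.29520^4 × 0.70480^1 = 0.026761
P(M+4) = 10 × 0.29520^3 × 0.70480^2 = 0.127785
P(M+6) = 10 × 0.29520^2 × 0.70480^3 = 0.305092
P(M+8) = 5 × 0.29520^1 × 0.70480^4 = 0.364208
P(M+10) = 0.70480^5 = 0.173912
The M+8 peak is largest (0.364208); scaling to 100 gives 0.6 : 7.3 : 35.1 : 83.8 : 100.0 : 47.8.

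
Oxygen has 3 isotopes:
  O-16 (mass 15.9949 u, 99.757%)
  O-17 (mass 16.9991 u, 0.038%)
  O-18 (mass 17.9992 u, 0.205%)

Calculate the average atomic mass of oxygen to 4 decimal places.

15.9994 u

Weight each isotope mass by its fractional abundance: 0.99757 × 15.9949 + 0.00038 × 16.9991 + 0.00205 × 17.9992
= 15.95603 + 0.00646 + 0.03690 = 15.99939 u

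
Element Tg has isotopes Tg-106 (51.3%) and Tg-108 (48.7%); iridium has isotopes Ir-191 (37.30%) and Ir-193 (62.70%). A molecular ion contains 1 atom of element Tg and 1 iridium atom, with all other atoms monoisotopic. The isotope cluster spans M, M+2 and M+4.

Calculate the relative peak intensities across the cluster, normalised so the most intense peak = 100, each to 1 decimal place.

38.0 : 100.0 : 60.7

Element Tg pattern (n=1): 0.5130 : 0.4870
Iridium pattern (n=1): 0.3730 : 0.6270
Convolve the two distributions (both contribute in 2-u steps):
  M: 0.5130×0.3730 = 0.191349
  M+2: 0.5130×0.6270 + 0.4870×0.3730 = 0.503302
  M+4: 0.4870×0.6270 = 0.305349
Scale to base peak (0.503302) = 100: 38.0 : 100.0 : 60.7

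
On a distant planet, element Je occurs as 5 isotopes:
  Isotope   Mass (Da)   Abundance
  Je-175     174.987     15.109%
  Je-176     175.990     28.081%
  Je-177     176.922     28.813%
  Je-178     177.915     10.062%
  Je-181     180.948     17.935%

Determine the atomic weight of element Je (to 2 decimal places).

Weight each isotope mass by its fractional abundance: 0.15109 × 174.987 + 0.28081 × 175.990 + 0.28813 × 176.922 + 0.10062 × 177.915 + 0.17935 × 180.948
= 26.4388 + 49.4198 + 50.9765 + 17.9018 + 32.4530 = 177.1899 Da

177.19 Da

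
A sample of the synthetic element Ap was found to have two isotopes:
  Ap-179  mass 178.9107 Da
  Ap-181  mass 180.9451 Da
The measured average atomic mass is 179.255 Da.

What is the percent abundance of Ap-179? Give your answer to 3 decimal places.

Let x be the fractional abundance of Ap-179; then Ap-181 has abundance 1 − x.
178.9107·x + 180.9451·(1 − x) = 179.255
(178.9107 − 180.9451)·x = 179.255 − 180.9451
x = -1.6901 / -2.0344 = 0.83076 → 83.076% Ap-179, 16.924% Ap-181.

83.076%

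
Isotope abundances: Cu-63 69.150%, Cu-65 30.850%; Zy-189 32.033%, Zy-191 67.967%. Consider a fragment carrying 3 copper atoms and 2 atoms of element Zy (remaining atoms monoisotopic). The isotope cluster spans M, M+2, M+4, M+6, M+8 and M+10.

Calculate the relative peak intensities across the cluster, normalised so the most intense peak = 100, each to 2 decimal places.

Copper pattern (n=3): 0.33065611 : 0.44254842 : 0.19743483 : 0.02936064
Element Zy pattern (n=2): 0.10261131 : 0.43543738 : 0.46195131
Convolve the two distributions (both contribute in 2-u steps):
  M: 0.33065611×0.10261131 = 0.033929
  M+2: 0.33065611×0.43543738 + 0.44254842×0.10261131 = 0.189391
  M+4: 0.33065611×0.46195131 + 0.44254842×0.43543738 + 0.19743483×0.10261131 = 0.365708
  M+6: 0.44254842×0.46195131 + 0.19743483×0.43543738 + 0.02936064×0.10261131 = 0.293419
  M+8: 0.19743483×0.46195131 + 0.02936064×0.43543738 = 0.103990
  M+10: 0.02936064×0.46195131 = 0.013563
Scale to base peak (0.365708) = 100: 9.28 : 51.79 : 100.00 : 80.23 : 28.44 : 3.71

9.28 : 51.79 : 100.00 : 80.23 : 28.44 : 3.71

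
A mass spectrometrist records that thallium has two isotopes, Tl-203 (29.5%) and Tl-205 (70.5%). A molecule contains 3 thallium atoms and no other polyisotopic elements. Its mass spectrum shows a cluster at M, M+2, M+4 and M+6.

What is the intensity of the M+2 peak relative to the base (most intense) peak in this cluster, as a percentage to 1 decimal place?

41.8%

Term probabilities: M 0.0257, M+2 0.1841, M+4 0.4399, M+6 0.3504. Base peak = M+4.
P(M+4) = C(3,2) × 0.295^1 × 0.705^2 = 3 × 0.2950 × 0.497025 = 0.439867 (base)
P(M+2) = C(3,1) × 0.295^2 × 0.705^1 = 3 × 0.087025 × 0.7050 = 0.184058
Relative intensity = 0.184058 / 0.439867 × 100 = 41.8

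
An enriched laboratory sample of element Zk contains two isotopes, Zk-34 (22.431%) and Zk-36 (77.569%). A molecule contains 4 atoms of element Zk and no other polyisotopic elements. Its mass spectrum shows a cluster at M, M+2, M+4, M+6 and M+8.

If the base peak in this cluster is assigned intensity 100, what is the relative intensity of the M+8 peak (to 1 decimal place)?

86.5

(0.22431 + 0.77569)^4 gives M 0.0025, M+2 0.0350, M+4 0.1816, M+6 0.4188, M+8 0.3620; the largest is M+6.
P(M+6) = C(4,3) × 0.22431^1 × 0.77569^3 = 4 × 0.22431 × 0.46672878 = 0.418768 (base)
P(M+8) = C(4,4) × 0.22431^0 × 0.77569^4 = 1 × 1.0000 × 0.36203684 = 0.362037
Relative intensity = 0.362037 / 0.418768 × 100 = 86.5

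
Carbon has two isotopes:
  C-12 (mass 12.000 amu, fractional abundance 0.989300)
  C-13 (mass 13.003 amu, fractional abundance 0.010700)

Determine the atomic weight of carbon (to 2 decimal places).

Ar = Σ fᵢ·mᵢ = 0.989300 × 12.000 + 0.010700 × 13.003
= 11.8716 + 0.1391 = 12.0107 amu

12.01 amu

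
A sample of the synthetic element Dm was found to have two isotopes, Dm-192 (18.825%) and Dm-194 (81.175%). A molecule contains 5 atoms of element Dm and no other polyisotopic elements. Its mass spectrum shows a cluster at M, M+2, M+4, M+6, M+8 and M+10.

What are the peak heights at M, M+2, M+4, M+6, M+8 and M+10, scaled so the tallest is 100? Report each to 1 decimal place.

The 5 Dm atoms are independent, so intensities follow the terms of (0.18825 + 0.81175)^5.
P(M) = 0.18825^5 = 0.000236
P(M+2) = 5 × 0.18825^4 × 0.81175^1 = 0.005097
P(M+4) = 10 × 0.18825^3 × 0.81175^2 = 0.043959
P(M+6) = 10 × 0.18825^2 × 0.81175^3 = 0.189556
P(M+8) = 5 × 0.18825^1 × 0.81175^4 = 0.408690
P(M+10) = 0.81175^5 = 0.352461
The M+8 peak is largest (0.408690); scaling to 100 gives 0.1 : 1.2 : 10.8 : 46.4 : 100.0 : 86.2.

0.1 : 1.2 : 10.8 : 46.4 : 100.0 : 86.2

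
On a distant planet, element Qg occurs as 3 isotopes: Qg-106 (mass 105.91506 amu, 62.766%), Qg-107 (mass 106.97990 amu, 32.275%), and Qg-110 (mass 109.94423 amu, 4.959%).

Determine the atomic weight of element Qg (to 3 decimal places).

106.459 amu

Average mass = Σ (abundance × isotope mass) = 0.62766 × 105.91506 + 0.32275 × 106.97990 + 0.04959 × 109.94423
= 66.478647 + 34.527763 + 5.452134 = 106.458544 amu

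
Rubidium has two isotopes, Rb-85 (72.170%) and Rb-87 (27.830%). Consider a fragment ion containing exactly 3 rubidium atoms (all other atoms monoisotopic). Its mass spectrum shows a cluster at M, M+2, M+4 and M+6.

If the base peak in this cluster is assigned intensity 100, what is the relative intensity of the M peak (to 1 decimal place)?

Term probabilities: M 0.3759, M+2 0.4349, M+4 0.1677, M+6 0.0216. Base peak = M+2.
P(M+2) = C(3,1) × 0.72170^2 × 0.27830^1 = 3 × 0.52085089 × 0.2783 = 0.434858 (base)
P(M) = C(3,0) × 0.72170^3 × 0.27830^0 = 1 × 0.37589809 × 1.0000 = 0.375898
Relative intensity = 0.375898 / 0.434858 × 100 = 86.4

86.4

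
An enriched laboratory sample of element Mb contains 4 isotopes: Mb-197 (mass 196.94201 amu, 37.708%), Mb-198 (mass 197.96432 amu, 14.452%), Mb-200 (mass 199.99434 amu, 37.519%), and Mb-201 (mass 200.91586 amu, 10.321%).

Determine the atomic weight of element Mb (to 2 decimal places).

Weight each isotope mass by its fractional abundance: 0.37708 × 196.94201 + 0.14452 × 197.96432 + 0.37519 × 199.99434 + 0.10321 × 200.91586
= 74.262893 + 28.609804 + 75.035876 + 20.736526 = 198.645099 amu

198.65 amu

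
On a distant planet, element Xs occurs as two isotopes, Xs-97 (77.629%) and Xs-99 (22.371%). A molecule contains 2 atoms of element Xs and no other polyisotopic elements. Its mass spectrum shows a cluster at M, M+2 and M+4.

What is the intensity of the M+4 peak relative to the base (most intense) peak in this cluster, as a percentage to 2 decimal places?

8.30%

(0.77629 + 0.22371)^2 gives M 0.6026, M+2 0.3473, M+4 0.0500; the largest is M.
P(M) = C(2,0) × 0.77629^2 × 0.22371^0 = 1 × 0.60262616 × 1.0000 = 0.602626 (base)
P(M+4) = C(2,2) × 0.77629^0 × 0.22371^2 = 1 × 1.0000 × 0.05004616 = 0.050046
Relative intensity = 0.050046 / 0.602626 × 100 = 8.30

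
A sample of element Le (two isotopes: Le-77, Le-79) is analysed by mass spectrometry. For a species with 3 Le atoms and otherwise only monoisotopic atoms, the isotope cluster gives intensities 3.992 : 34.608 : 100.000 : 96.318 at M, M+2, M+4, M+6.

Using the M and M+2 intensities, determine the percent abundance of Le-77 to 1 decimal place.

Let p = fractional abundance of Le-77. I(M+2)/I(M) = [C(3,1)·p^2·(1−p)] / p^3 = 3·(1−p)/p = 34.608/3.992 = 8.6693
(1−p)/p = 8.6693/3 = 2.8898  ⇒  p = 1/(1 + 2.8898) = 0.2571
Le-77: 25.7%, Le-79: 74.3%.

25.7%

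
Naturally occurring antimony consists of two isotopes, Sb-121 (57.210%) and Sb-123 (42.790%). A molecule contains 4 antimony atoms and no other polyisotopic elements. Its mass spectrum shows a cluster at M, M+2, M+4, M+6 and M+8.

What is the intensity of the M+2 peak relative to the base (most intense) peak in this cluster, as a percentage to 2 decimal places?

89.13%

(0.57210 + 0.42790)^4 gives M 0.1071, M+2 0.3205, M+4 0.3596, M+6 0.1793, M+8 0.0335; the largest is M+4.
P(M+4) = C(4,2) × 0.57210^2 × 0.42790^2 = 6 × 0.32729841 × 0.18309841 = 0.359567 (base)
P(M+2) = C(4,1) × 0.57210^3 × 0.42790^1 = 4 × 0.18724742 × 0.4279 = 0.320493
Relative intensity = 0.320493 / 0.359567 × 100 = 89.13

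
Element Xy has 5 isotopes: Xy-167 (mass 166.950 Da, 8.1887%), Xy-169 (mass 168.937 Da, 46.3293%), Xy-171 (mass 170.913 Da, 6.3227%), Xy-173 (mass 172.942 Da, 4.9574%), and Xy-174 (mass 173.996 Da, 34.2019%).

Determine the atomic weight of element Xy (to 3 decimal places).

Ar = Σ fᵢ·mᵢ = 0.081887 × 166.950 + 0.463293 × 168.937 + 0.063227 × 170.913 + 0.049574 × 172.942 + 0.342019 × 173.996
= 13.6710 + 78.2673 + 10.8063 + 8.5734 + 59.5099 = 170.8279 Da

170.828 Da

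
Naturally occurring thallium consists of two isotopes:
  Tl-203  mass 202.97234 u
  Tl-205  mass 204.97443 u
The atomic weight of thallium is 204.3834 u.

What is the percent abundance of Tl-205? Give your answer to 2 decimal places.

With x = fraction of Tl-203 (so Tl-205 is 1 − x):
202.97234·x + 204.97443·(1 − x) = 204.3834
(202.97234 − 204.97443)·x = 204.3834 − 204.97443
x = -0.59103 / -2.00209 = 0.29521 → 29.52% Tl-203, 70.48% Tl-205.

70.48%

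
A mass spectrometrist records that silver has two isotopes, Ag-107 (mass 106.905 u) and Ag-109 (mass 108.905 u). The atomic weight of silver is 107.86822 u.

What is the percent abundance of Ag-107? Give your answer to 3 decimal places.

With x = fraction of Ag-107 (so Ag-109 is 1 − x):
106.905·x + 108.905·(1 − x) = 107.86822
(106.905 − 108.905)·x = 107.86822 − 108.905
x = -1.03678 / -2.000 = 0.51839 → 51.839% Ag-107, 48.161% Ag-109.

51.839%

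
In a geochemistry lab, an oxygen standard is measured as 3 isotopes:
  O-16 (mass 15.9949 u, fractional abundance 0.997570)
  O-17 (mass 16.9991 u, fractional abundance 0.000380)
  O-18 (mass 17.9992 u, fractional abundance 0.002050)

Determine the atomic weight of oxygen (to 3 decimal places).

15.999 u

Average mass = Σ (abundance × isotope mass) = 0.997570 × 15.9949 + 0.000380 × 16.9991 + 0.002050 × 17.9992
= 15.95603 + 0.00646 + 0.03690 = 15.99939 u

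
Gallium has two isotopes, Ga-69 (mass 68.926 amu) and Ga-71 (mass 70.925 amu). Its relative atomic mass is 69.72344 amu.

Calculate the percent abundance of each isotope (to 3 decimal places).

Ga-69: 60.108%, Ga-71: 39.892%

Writing the weighted mean with unknown fraction x of Ga-69:
68.926·x + 70.925·(1 − x) = 69.72344
(68.926 − 70.925)·x = 69.72344 − 70.925
x = -1.20156 / -1.999 = 0.60108 → 60.108% Ga-69, 39.892% Ga-71.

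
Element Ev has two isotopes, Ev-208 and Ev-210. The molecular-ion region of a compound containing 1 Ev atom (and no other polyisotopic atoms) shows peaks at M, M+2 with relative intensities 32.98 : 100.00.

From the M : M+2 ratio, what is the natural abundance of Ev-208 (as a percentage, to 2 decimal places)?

24.80%

Let p = fractional abundance of Ev-208. I(M+2)/I(M) = [C(1,1)·p^0·(1−p)] / p^1 = 1·(1−p)/p = 100.00/32.98 = 3.0321
(1−p)/p = 3.0321/1 = 3.0321  ⇒  p = 1/(1 + 3.0321) = 0.2480
Ev-208: 24.80%, Ev-210: 75.20%.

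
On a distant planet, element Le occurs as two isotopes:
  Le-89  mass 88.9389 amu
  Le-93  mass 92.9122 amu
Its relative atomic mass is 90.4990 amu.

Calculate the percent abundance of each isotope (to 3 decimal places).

Le-89: 60.735%, Le-93: 39.265%

Writing the weighted mean with unknown fraction x of Le-89:
88.9389·x + 92.9122·(1 − x) = 90.4990
(88.9389 − 92.9122)·x = 90.4990 − 92.9122
x = -2.4132 / -3.9733 = 0.60735 → 60.735% Le-89, 39.265% Le-93.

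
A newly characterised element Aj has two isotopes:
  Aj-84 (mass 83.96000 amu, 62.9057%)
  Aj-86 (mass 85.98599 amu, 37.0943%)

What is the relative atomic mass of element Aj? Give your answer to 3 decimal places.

The abundance-weighted mean is 0.629057 × 83.96000 + 0.370943 × 85.98599
= 52.815626 + 31.895901 = 84.711527 amu

84.712 amu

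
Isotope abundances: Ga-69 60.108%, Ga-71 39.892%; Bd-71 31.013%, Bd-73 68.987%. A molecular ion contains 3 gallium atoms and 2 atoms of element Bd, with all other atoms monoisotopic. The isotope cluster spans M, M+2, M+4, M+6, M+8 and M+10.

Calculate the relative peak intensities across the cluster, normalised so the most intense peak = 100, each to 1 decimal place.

Gallium pattern (n=3): 0.2171685 : 0.432386 : 0.2869625 : 0.063483
Element Bd pattern (n=2): 0.09618062 : 0.42789877 : 0.47592062
Convolve the two distributions (both contribute in 2-u steps):
  M: 0.2171685×0.09618062 = 0.020887
  M+2: 0.2171685×0.42789877 + 0.432386×0.09618062 = 0.134513
  M+4: 0.2171685×0.47592062 + 0.432386×0.42789877 + 0.2869625×0.09618062 = 0.315973
  M+6: 0.432386×0.47592062 + 0.2869625×0.42789877 + 0.063483×0.09618062 = 0.334678
  M+8: 0.2869625×0.47592062 + 0.063483×0.42789877 = 0.163736
  M+10: 0.063483×0.47592062 = 0.030213
Scale to base peak (0.334678) = 100: 6.2 : 40.2 : 94.4 : 100.0 : 48.9 : 9.0

6.2 : 40.2 : 94.4 : 100.0 : 48.9 : 9.0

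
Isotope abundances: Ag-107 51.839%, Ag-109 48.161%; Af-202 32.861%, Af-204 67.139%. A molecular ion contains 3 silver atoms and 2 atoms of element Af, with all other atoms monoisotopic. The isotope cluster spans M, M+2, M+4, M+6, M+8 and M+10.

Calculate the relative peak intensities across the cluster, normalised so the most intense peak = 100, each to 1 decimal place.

4.3 : 29.9 : 78.9 : 100.0 : 61.2 : 14.5

Silver pattern (n=3): 0.13930601 : 0.38826655 : 0.36071887 : 0.11170857
Element Af pattern (n=2): 0.10798453 : 0.44125094 : 0.45076453
Convolve the two distributions (both contribute in 2-u steps):
  M: 0.13930601×0.10798453 = 0.015043
  M+2: 0.13930601×0.44125094 + 0.38826655×0.10798453 = 0.103396
  M+4: 0.13930601×0.45076453 + 0.38826655×0.44125094 + 0.36071887×0.10798453 = 0.273069
  M+6: 0.38826655×0.45076453 + 0.36071887×0.44125094 + 0.11170857×0.10798453 = 0.346247
  M+8: 0.36071887×0.45076453 + 0.11170857×0.44125094 = 0.211891
  M+10: 0.11170857×0.45076453 = 0.050354
Scale to base peak (0.346247) = 100: 4.3 : 29.9 : 78.9 : 100.0 : 61.2 : 14.5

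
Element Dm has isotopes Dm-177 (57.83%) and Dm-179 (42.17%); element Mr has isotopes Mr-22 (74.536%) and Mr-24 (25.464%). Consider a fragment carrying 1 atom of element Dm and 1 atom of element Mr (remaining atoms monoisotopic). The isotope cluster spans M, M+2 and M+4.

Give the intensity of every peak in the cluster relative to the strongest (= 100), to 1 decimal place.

93.4 : 100.0 : 23.3

Element Dm pattern (n=1): 0.5783 : 0.4217
Element Mr pattern (n=1): 0.74536 : 0.25464
Convolve the two distributions (both contribute in 2-u steps):
  M: 0.5783×0.74536 = 0.431042
  M+2: 0.5783×0.25464 + 0.4217×0.74536 = 0.461577
  M+4: 0.4217×0.25464 = 0.107382
Scale to base peak (0.461577) = 100: 93.4 : 100.0 : 23.3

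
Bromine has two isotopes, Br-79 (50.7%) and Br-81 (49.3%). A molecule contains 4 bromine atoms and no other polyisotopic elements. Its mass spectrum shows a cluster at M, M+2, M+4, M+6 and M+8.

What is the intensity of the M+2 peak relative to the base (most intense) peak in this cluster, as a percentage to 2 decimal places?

68.56%

Term probabilities: M 0.0661, M+2 0.2570, M+4 0.3749, M+6 0.2430, M+8 0.0591. Base peak = M+4.
P(M+4) = C(4,2) × 0.507^2 × 0.493^2 = 6 × 0.257049 × 0.243049 = 0.374853 (base)
P(M+2) = C(4,1) × 0.507^3 × 0.493^1 = 4 × 0.13032384 × 0.4930 = 0.256999
Relative intensity = 0.256999 / 0.374853 × 100 = 68.56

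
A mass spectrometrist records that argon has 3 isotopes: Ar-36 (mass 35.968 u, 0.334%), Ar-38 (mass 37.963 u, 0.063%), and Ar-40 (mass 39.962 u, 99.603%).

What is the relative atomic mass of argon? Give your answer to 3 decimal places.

Average mass = Σ (abundance × isotope mass) = 0.00334 × 35.968 + 0.00063 × 37.963 + 0.99603 × 39.962
= 0.1201 + 0.0239 + 39.8034 = 39.9474 u

39.947 u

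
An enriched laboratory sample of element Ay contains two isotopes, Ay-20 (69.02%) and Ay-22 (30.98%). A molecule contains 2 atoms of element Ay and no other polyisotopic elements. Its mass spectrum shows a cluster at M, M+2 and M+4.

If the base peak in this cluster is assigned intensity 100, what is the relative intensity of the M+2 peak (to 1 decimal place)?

Binomial terms of (0.6902 + 0.3098)^2: M 0.4764, M+2 0.4276, M+4 0.0960 → M is the base peak.
P(M) = C(2,0) × 0.6902^2 × 0.3098^0 = 1 × 0.47637604 × 1.0000 = 0.476376 (base)
P(M+2) = C(2,1) × 0.6902^1 × 0.3098^1 = 2 × 0.6902 × 0.3098 = 0.427648
Relative intensity = 0.427648 / 0.476376 × 100 = 89.8

89.8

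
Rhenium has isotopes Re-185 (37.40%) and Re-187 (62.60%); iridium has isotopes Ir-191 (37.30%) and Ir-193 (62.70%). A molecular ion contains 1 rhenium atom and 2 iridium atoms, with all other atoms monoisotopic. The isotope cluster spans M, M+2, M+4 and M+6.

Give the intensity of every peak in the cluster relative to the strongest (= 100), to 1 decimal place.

11.8 : 59.6 : 100.0 : 56.0

Rhenium pattern (n=1): 0.3740 : 0.6260
Iridium pattern (n=2): 0.139129 : 0.467742 : 0.393129
Convolve the two distributions (both contribute in 2-u steps):
  M: 0.3740×0.139129 = 0.052034
  M+2: 0.3740×0.467742 + 0.6260×0.139129 = 0.262030
  M+4: 0.3740×0.393129 + 0.6260×0.467742 = 0.439837
  M+6: 0.6260×0.393129 = 0.246099
Scale to base peak (0.439837) = 100: 11.8 : 59.6 : 100.0 : 56.0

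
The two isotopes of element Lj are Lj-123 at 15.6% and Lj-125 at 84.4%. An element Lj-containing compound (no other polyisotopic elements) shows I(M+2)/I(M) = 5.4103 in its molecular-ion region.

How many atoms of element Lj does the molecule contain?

For n independent Lj atoms, I(M+2)/I(M) = n · (abundance Lj-125) / (abundance Lj-123) = n · 0.844/0.156.
n = 5.4103 × 0.156/0.844 = 1.00 ≈ 1

1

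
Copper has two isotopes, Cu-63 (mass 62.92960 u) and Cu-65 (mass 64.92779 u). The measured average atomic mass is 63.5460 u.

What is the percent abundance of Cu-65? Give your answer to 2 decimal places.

Writing the weighted mean with unknown fraction x of Cu-63:
62.92960·x + 64.92779·(1 − x) = 63.5460
(62.92960 − 64.92779)·x = 63.5460 − 64.92779
x = -1.38179 / -1.99819 = 0.69152 → 69.15% Cu-63, 30.85% Cu-65.

30.85%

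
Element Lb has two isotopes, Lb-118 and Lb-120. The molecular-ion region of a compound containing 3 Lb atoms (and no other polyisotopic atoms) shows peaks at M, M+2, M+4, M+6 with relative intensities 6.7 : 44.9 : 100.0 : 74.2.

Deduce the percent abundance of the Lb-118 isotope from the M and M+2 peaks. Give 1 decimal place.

Let p = fractional abundance of Lb-118. I(M+2)/I(M) = [C(3,1)·p^2·(1−p)] / p^3 = 3·(1−p)/p = 44.9/6.7 = 6.7015
(1−p)/p = 6.7015/3 = 2.2338  ⇒  p = 1/(1 + 2.2338) = 0.3092
Lb-118: 30.9%, Lb-120: 69.1%.

30.9%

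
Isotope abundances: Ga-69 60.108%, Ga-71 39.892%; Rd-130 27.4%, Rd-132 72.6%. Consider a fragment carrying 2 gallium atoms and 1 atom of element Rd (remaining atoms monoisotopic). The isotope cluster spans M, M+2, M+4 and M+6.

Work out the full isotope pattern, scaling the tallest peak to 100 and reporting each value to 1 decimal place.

Gallium pattern (n=2): 0.36129717 : 0.47956567 : 0.15913717
Element Rd pattern (n=1): 0.2740 : 0.7260
Convolve the two distributions (both contribute in 2-u steps):
  M: 0.36129717×0.2740 = 0.098995
  M+2: 0.36129717×0.7260 + 0.47956567×0.2740 = 0.393703
  M+4: 0.47956567×0.7260 + 0.15913717×0.2740 = 0.391768
  M+6: 0.15913717×0.7260 = 0.115534
Scale to base peak (0.393703) = 100: 25.1 : 100.0 : 99.5 : 29.3

25.1 : 100.0 : 99.5 : 29.3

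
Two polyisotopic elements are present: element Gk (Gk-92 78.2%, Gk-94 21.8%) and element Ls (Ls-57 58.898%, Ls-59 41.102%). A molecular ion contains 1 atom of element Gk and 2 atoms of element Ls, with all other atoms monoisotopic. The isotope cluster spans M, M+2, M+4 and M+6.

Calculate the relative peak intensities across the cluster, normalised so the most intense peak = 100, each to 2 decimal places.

59.72 : 100.00 : 52.32 : 8.11

Element Gk pattern (n=1): 0.7820 : 0.2180
Element Ls pattern (n=2): 0.34689744 : 0.48416512 : 0.16893744
Convolve the two distributions (both contribute in 2-u steps):
  M: 0.7820×0.34689744 = 0.271274
  M+2: 0.7820×0.48416512 + 0.2180×0.34689744 = 0.454241
  M+4: 0.7820×0.16893744 + 0.2180×0.48416512 = 0.237657
  M+6: 0.2180×0.16893744 = 0.036828
Scale to base peak (0.454241) = 100: 59.72 : 100.00 : 52.32 : 8.11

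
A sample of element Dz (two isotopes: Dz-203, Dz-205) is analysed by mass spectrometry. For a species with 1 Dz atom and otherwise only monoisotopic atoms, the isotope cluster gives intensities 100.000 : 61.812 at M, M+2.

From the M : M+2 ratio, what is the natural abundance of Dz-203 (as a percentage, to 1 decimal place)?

If p is the fraction of Dz that is Dz-203, then I(M+2)/I(M) = [C(1,1)·p^0·(1−p)] / p^1 = 1·(1−p)/p = 61.812/100.000 = 0.6181
(1−p)/p = 0.6181/1 = 0.6181  ⇒  p = 1/(1 + 0.6181) = 0.6180
Dz-203: 61.8%, Dz-205: 38.2%.

61.8%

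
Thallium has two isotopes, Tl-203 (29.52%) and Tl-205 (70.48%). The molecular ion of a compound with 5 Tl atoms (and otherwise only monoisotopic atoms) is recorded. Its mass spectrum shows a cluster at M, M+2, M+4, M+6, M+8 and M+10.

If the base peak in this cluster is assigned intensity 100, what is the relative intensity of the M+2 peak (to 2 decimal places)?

7.35

Term probabilities: M 0.0022, M+2 0.0268, M+4 0.1278, M+6 0.3051, M+8 0.3642, M+10 0.1739. Base peak = M+8.
P(M+8) = C(5,4) × 0.2952^1 × 0.7048^4 = 5 × 0.2952 × 0.24675365 = 0.364208 (base)
P(M+2) = C(5,1) × 0.2952^4 × 0.7048^1 = 5 × 0.00759391 × 0.7048 = 0.026761
Relative intensity = 0.026761 / 0.364208 × 100 = 7.35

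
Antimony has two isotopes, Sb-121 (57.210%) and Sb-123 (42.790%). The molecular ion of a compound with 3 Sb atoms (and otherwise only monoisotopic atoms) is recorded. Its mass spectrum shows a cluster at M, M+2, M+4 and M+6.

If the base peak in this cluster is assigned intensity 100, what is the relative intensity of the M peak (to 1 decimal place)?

44.6

Term probabilities: M 0.1872, M+2 0.4202, M+4 0.3143, M+6 0.0783. Base peak = M+2.
P(M+2) = C(3,1) × 0.57210^2 × 0.42790^1 = 3 × 0.32729841 × 0.4279 = 0.420153 (base)
P(M) = C(3,0) × 0.57210^3 × 0.42790^0 = 1 × 0.18724742 × 1.0000 = 0.187247
Relative intensity = 0.187247 / 0.420153 × 100 = 44.6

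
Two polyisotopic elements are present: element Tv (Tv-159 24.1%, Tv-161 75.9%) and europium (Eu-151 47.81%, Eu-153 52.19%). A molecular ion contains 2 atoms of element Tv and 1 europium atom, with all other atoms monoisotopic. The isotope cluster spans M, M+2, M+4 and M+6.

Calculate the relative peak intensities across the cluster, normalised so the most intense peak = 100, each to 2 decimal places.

5.95 : 44.01 : 100.00 : 64.47

Element Tv pattern (n=2): 0.058081 : 0.365838 : 0.576081
Europium pattern (n=1): 0.4781 : 0.5219
Convolve the two distributions (both contribute in 2-u steps):
  M: 0.058081×0.4781 = 0.027769
  M+2: 0.058081×0.5219 + 0.365838×0.4781 = 0.205220
  M+4: 0.365838×0.5219 + 0.576081×0.4781 = 0.466355
  M+6: 0.576081×0.5219 = 0.300657
Scale to base peak (0.466355) = 100: 5.95 : 44.01 : 100.00 : 64.47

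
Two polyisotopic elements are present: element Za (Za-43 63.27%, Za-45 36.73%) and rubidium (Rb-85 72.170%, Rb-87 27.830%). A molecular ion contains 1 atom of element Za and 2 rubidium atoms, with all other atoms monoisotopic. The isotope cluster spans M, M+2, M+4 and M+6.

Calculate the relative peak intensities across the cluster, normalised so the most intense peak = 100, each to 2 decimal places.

Element Za pattern (n=1): 0.6327 : 0.3673
Rubidium pattern (n=2): 0.52085089 : 0.40169822 : 0.07745089
Convolve the two distributions (both contribute in 2-u steps):
  M: 0.6327×0.52085089 = 0.329542
  M+2: 0.6327×0.40169822 + 0.3673×0.52085089 = 0.445463
  M+4: 0.6327×0.07745089 + 0.3673×0.40169822 = 0.196547
  M+6: 0.3673×0.07745089 = 0.028448
Scale to base peak (0.445463) = 100: 73.98 : 100.00 : 44.12 : 6.39

73.98 : 100.00 : 44.12 : 6.39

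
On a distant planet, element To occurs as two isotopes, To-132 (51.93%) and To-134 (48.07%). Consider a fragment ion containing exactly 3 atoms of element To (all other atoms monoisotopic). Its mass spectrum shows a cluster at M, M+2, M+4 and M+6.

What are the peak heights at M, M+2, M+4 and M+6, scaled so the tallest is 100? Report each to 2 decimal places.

Each To atom is independently To-132 (p = 0.5193) or To-134 (q = 0.4807); the cluster is the binomial expansion (p + q)^3.
P(M) = 0.5193^3 = 0.140041
P(M+2) = 3 × 0.5193^2 × 0.4807^1 = 0.388895
P(M+4) = 3 × 0.5193^1 × 0.4807^2 = 0.359988
P(M+6) = 0.4807^3 = 0.111077
The M+2 peak is largest (0.388895); scaling to 100 gives 36.01 : 100.00 : 92.57 : 28.56.

36.01 : 100.00 : 92.57 : 28.56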